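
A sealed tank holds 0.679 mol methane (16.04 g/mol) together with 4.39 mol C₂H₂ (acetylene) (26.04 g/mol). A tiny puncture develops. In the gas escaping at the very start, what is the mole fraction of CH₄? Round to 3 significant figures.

Effusion rate of each component ∝ n_i/√M_i (partial pressure × 1/√M).
x_CH₄(eff) = (n_CH₄/√M_CH₄) / (n_CH₄/√M_CH₄ + n_C₂H₂/√M_C₂H₂)
= (0.679/√16.04) / (0.679/√16.04 + 4.39/√26.04) = 0.1695/(0.1695 + 0.8603) = 0.165.

0.165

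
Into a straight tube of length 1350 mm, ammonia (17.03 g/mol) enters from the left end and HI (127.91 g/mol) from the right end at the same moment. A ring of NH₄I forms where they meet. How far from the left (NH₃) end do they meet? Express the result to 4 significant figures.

Distances travelled in equal time are proportional to diffusion rates, so d_NH₃/d_HI = √(M_HI/M_NH₃) = √(127.91/17.03) = 2.741.
With d_NH₃ + d_HI = 1350 mm, d_HI = 1350/(1 + 2.741) = 360.9 mm.
d_NH₃ = 1350 − 360.9 = 989.1 mm.

989.1 mm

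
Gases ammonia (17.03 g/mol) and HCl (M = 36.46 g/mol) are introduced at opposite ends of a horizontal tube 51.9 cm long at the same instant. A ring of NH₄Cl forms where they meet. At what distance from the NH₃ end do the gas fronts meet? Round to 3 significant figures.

Graham's law gives d_NH₃/d_HCl = rate_NH₃/rate_HCl = √(M_HCl/M_NH₃) = √(36.46/17.03) = 1.463.
With d_NH₃ + d_HCl = 51.9 cm, d_HCl = 51.9/(1 + 1.463) = 21.07 cm.
d_NH₃ = 51.9 − 21.07 = 30.8 cm.

30.8 cm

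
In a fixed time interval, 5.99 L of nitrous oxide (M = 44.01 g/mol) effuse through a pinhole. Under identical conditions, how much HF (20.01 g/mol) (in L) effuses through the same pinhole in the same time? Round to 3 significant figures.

8.88 L

Using Graham's law: rate_HF/rate_N₂O = √(M_N₂O/M_HF) = √(44.01/20.01) = √2.199 = 1.483.
So the volume for HF is 5.99 × 1.483 = 8.88 L.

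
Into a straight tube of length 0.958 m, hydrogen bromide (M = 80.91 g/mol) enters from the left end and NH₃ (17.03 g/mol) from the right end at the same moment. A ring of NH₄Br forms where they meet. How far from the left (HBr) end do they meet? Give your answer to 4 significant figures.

Graham's law gives d_HBr/d_NH₃ = rate_HBr/rate_NH₃ = √(M_NH₃/M_HBr) = √(17.03/80.91) = 0.4588.
With d_HBr + d_NH₃ = 0.958 m, d_NH₃ = 0.958/(1 + 0.4588) = 0.6567 m.
d_HBr = 0.958 − 0.6567 = 0.3013 m.

0.3013 m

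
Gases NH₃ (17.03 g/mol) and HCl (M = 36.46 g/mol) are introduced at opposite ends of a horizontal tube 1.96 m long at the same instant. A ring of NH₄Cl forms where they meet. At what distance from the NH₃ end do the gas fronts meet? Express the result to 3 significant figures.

Graham's law gives d_NH₃/d_HCl = rate_NH₃/rate_HCl = √(M_HCl/M_NH₃) = √(36.46/17.03) = 1.463.
With d_NH₃ + d_HCl = 1.96 m, d_HCl = 1.96/(1 + 1.463) = 0.7957 m.
d_NH₃ = 1.96 − 0.7957 = 1.16 m.

1.16 m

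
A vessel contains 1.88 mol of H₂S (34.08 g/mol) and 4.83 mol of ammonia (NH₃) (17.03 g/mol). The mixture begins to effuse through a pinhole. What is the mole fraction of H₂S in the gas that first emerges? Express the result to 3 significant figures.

0.216

The effusion rate of species i is ∝ p_i/√M_i ∝ n_i/√M_i.
So x_H₂S in the escaping gas = (n_H₂S/√M_H₂S) / Σ(n_i/√M_i)
= (1.88/√34.08) / (1.88/√34.08 + 4.83/√17.03) = 0.3220/(0.3220 + 1.170) = 0.216.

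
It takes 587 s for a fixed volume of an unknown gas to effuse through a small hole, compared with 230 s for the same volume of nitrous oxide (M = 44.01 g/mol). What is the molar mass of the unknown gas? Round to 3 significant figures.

287 g/mol

Graham's law gives t_X/t_N₂O = √(M_X/M_N₂O).
587/230 = 2.552 = √(M_X/44.01)
M_X = 44.01 × 2.552² = 44.01 × 6.514 = 287 g/mol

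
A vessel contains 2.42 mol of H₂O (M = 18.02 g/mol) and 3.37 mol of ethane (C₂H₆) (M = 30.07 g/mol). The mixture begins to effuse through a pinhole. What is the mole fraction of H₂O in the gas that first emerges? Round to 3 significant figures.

Effusion rate of each component ∝ n_i/√M_i (partial pressure × 1/√M).
So x_H₂O in the escaping gas = (n_H₂O/√M_H₂O) / Σ(n_i/√M_i)
= (2.42/√18.02) / (2.42/√18.02 + 3.37/√30.07) = 0.5701/(0.5701 + 0.6146) = 0.481.

0.481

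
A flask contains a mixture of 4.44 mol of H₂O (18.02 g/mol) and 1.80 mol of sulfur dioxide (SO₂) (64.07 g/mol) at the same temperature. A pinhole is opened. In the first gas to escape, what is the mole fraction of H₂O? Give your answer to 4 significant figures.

Rate_i ∝ x_i/√M_i (Graham's law weighted by mole fraction), so the effusate composition follows n_i/√M_i.
x_H₂O(eff) = (n_H₂O/√M_H₂O) / (n_H₂O/√M_H₂O + n_SO₂/√M_SO₂)
= (4.44/√18.02) / (4.44/√18.02 + 1.80/√64.07) = 1.046/(1.046 + 0.2249) = 0.8230.

0.8230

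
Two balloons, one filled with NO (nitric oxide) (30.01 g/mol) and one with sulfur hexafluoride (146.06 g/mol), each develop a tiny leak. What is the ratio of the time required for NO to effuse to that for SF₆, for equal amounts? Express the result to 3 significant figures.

Using Graham's law: t_NO/t_SF₆ = √(M_NO/M_SF₆) = √(30.01/146.06) = √0.2055 = 0.453.

0.453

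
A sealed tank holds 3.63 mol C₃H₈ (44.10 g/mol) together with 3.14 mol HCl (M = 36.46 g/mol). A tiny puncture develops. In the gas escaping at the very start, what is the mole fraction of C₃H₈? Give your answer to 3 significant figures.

0.512

The effusion rate of species i is ∝ p_i/√M_i ∝ n_i/√M_i.
So x_C₃H₈ in the escaping gas = (n_C₃H₈/√M_C₃H₈) / Σ(n_i/√M_i)
= (3.63/√44.10) / (3.63/√44.10 + 3.14/√36.46) = 0.5466/(0.5466 + 0.5200) = 0.512.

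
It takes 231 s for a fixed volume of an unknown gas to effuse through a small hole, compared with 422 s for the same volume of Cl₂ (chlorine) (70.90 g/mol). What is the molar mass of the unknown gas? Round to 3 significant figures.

Using Graham's law: t_X/t_Cl₂ = √(M_X/M_Cl₂).
231/422 = 0.5474 = √(M_X/70.90)
M_X = 70.90 × 0.5474² = 70.90 × 0.2996 = 21.2 g/mol

21.2 g/mol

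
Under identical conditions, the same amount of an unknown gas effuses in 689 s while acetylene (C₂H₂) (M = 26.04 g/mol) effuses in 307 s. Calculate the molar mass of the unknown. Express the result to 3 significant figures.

By Graham's law, t_X/t_C₂H₂ = √(M_X/M_C₂H₂).
689/307 = 2.244 = √(M_X/26.04)
M_X = 26.04 × 2.244² = 26.04 × 5.037 = 131 g/mol

131 g/mol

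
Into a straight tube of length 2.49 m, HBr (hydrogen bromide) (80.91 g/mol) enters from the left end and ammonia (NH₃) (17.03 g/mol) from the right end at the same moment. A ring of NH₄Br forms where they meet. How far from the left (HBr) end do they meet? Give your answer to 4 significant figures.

0.7831 m

Distances travelled in equal time are proportional to diffusion rates, so d_HBr/d_NH₃ = √(M_NH₃/M_HBr) = √(17.03/80.91) = 0.4588.
With d_HBr + d_NH₃ = 2.49 m, d_NH₃ = 2.49/(1 + 0.4588) = 1.707 m.
d_HBr = 2.49 − 1.707 = 0.7831 m.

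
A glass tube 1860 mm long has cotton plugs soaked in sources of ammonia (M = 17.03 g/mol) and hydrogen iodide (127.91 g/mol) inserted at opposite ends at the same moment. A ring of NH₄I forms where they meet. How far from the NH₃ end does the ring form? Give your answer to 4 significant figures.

Distances travelled in equal time are proportional to diffusion rates, so d_NH₃/d_HI = √(M_HI/M_NH₃) = √(127.91/17.03) = 2.741.
With d_NH₃ + d_HI = 1860 mm, d_HI = 1860/(1 + 2.741) = 497.2 mm.
d_NH₃ = 1860 − 497.2 = 1363 mm.

1363 mm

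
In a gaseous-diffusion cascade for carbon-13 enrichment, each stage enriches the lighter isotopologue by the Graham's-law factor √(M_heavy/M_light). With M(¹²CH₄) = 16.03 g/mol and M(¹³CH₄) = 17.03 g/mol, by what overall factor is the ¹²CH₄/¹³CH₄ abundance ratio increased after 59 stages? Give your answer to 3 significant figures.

Each stage multiplies the ratio by α = √(17.03/16.03), so after 59 stages the overall factor is α^59 = (17.03/16.03)^(59/2).
= 1.06238^(59/2) = 5.96.

5.96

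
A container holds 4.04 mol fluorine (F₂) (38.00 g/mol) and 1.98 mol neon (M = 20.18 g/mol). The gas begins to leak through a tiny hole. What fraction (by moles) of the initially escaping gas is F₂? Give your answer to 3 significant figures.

0.598

Effusion rate of each component ∝ n_i/√M_i (partial pressure × 1/√M).
x_F₂(eff) = (n_F₂/√M_F₂) / (n_F₂/√M_F₂ + n_Ne/√M_Ne)
= (4.04/√38.00) / (4.04/√38.00 + 1.98/√20.18) = 0.6554/(0.6554 + 0.4408) = 0.598.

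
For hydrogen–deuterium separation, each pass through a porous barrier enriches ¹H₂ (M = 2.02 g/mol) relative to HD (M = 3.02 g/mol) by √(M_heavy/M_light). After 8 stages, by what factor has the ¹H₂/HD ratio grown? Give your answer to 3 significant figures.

5.00

Each stage multiplies the ratio by α = √(3.02/2.02), so after 8 stages the overall factor is α^8 = (3.02/2.02)^(8/2).
= 1.49505^4 = 5.00.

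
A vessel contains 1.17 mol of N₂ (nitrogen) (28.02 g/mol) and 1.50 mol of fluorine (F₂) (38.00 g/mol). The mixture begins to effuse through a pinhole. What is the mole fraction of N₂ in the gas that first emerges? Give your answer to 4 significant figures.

0.4760

Effusion rate of each component ∝ n_i/√M_i (partial pressure × 1/√M).
Mole fraction of N₂ in the effusate = (n_N₂/√M_N₂) / (n_N₂/√M_N₂ + n_F₂/√M_F₂)
= (1.17/√28.02) / (1.17/√28.02 + 1.50/√38.00) = 0.2210/(0.2210 + 0.2433) = 0.4760.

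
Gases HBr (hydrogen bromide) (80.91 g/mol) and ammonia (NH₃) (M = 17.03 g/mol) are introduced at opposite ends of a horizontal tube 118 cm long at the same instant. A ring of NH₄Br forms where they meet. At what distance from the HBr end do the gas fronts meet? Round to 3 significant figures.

37.1 cm

Distances travelled in equal time are proportional to diffusion rates, so d_HBr/d_NH₃ = √(M_NH₃/M_HBr) = √(17.03/80.91) = 0.4588.
With d_HBr + d_NH₃ = 118 cm, d_NH₃ = 118/(1 + 0.4588) = 80.89 cm.
d_HBr = 118 − 80.89 = 37.1 cm.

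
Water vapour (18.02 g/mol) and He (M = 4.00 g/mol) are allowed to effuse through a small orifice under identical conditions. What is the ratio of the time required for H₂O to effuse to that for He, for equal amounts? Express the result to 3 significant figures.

2.12

From Graham's law, t_H₂O/t_He = √(M_H₂O/M_He) = √(18.02/4.00) = √4.505 = 2.12.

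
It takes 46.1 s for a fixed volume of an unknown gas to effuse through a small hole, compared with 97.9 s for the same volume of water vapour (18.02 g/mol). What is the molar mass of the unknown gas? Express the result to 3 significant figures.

4.00 g/mol

Using Graham's law: t_X/t_H₂O = √(M_X/M_H₂O).
46.1/97.9 = 0.4709 = √(M_X/18.02)
M_X = 18.02 × 0.4709² = 18.02 × 0.2217 = 4.00 g/mol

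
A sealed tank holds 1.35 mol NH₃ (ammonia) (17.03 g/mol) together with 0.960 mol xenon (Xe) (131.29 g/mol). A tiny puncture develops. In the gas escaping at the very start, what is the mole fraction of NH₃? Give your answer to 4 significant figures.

0.7961

Rate_i ∝ x_i/√M_i (Graham's law weighted by mole fraction), so the effusate composition follows n_i/√M_i.
So x_NH₃ in the escaping gas = (n_NH₃/√M_NH₃) / Σ(n_i/√M_i)
= (1.35/√17.03) / (1.35/√17.03 + 0.960/√131.29) = 0.3271/(0.3271 + 0.08378) = 0.7961.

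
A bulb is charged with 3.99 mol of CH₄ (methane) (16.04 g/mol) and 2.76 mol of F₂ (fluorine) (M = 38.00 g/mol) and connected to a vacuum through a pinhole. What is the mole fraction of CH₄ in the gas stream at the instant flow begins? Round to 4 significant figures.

Effusion rate of each component ∝ n_i/√M_i (partial pressure × 1/√M).
x_CH₄(eff) = (n_CH₄/√M_CH₄) / (n_CH₄/√M_CH₄ + n_F₂/√M_F₂)
= (3.99/√16.04) / (3.99/√16.04 + 2.76/√38.00) = 0.9963/(0.9963 + 0.4477) = 0.6899.

0.6899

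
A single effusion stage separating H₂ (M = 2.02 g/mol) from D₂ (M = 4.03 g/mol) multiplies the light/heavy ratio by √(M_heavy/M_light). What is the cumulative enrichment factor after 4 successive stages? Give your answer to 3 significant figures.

The single-stage factor is √(M_heavy/M_light), so 4 stages give [√(4.03/2.02)]^4 = (4.03/2.02)^(4/2).
= 1.99505^2 = 3.98.

3.98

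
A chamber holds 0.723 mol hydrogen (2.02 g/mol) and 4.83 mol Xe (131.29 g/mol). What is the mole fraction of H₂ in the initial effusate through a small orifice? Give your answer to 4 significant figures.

0.5469

Each component's effusion rate ∝ (its partial pressure)·(1/√M) ∝ n_i/√M_i.
x_H₂(eff) = (n_H₂/√M_H₂) / (n_H₂/√M_H₂ + n_Xe/√M_Xe)
= (0.723/√2.02) / (0.723/√2.02 + 4.83/√131.29) = 0.5087/(0.5087 + 0.4215) = 0.5469.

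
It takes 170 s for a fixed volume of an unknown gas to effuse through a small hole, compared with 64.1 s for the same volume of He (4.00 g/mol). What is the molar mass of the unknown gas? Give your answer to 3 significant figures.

28.1 g/mol

By Graham's law, t_X/t_He = √(M_X/M_He).
170/64.1 = 2.652 = √(M_X/4.00)
M_X = 4.00 × 2.652² = 4.00 × 7.034 = 28.1 g/mol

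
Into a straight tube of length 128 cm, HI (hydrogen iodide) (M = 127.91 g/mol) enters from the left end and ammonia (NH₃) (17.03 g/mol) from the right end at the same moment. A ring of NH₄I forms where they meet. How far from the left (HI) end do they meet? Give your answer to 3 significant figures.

34.2 cm

The fronts meet when d_HI + d_NH₃ = L with d_HI/d_NH₃ = √(M_NH₃/M_HI) (Graham's law). Here √(M_NH₃/M_HI) = √(17.03/127.91) = 0.3649.
With d_HI + d_NH₃ = 128 cm, d_NH₃ = 128/(1 + 0.3649) = 93.78 cm.
d_HI = 128 − 93.78 = 34.2 cm.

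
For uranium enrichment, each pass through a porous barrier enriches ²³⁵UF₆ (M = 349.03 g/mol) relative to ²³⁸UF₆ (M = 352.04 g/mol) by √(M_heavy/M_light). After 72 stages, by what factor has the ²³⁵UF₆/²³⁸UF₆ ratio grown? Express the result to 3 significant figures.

The single-stage factor is √(M_heavy/M_light), so 72 stages give [√(352.04/349.03)]^72 = (352.04/349.03)^(72/2).
= 1.00862^36 = 1.36.

1.36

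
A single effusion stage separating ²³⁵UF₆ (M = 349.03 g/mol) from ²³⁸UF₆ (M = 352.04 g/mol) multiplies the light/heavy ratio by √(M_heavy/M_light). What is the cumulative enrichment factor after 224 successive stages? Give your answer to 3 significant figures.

2.62

After 224 stages the ratio has grown by (√(352.04/349.03))^224 = (352.04/349.03)^(224/2).
= 1.00862^112 = 2.62.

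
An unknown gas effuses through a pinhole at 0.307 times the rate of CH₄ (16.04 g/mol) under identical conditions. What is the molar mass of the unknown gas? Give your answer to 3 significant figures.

Using Graham's law: rate_X/rate_CH₄ = √(M_CH₄/M_X).
0.307 = √(16.04/M_X)
M_X = 16.04 / 0.307² = 16.04 / 0.09425 = 170 g/mol

170 g/mol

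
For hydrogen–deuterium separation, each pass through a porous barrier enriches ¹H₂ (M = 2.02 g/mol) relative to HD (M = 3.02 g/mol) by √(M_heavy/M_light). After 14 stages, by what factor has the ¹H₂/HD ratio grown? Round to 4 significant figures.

Overall factor = α^14 with α = √(3.02/2.02), i.e. (3.02/2.02)^(14/2).
= 1.49505^7 = 16.70.

16.70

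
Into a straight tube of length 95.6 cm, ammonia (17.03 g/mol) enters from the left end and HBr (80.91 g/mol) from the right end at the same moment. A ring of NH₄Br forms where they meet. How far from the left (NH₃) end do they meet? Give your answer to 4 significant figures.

The fronts meet when d_NH₃ + d_HBr = L with d_NH₃/d_HBr = √(M_HBr/M_NH₃) (Graham's law). Here √(M_HBr/M_NH₃) = √(80.91/17.03) = 2.180.
With d_NH₃ + d_HBr = 95.6 cm, d_HBr = 95.6/(1 + 2.180) = 30.07 cm.
d_NH₃ = 95.6 − 30.07 = 65.53 cm.

65.53 cm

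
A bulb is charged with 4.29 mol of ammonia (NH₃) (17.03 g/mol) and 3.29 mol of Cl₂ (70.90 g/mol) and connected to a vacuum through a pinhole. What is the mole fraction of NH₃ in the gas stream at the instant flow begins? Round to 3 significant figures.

0.727

Each component's effusion rate ∝ (its partial pressure)·(1/√M) ∝ n_i/√M_i.
x_NH₃(eff) = (n_NH₃/√M_NH₃) / (n_NH₃/√M_NH₃ + n_Cl₂/√M_Cl₂)
= (4.29/√17.03) / (4.29/√17.03 + 3.29/√70.90) = 1.040/(1.040 + 0.3907) = 0.727.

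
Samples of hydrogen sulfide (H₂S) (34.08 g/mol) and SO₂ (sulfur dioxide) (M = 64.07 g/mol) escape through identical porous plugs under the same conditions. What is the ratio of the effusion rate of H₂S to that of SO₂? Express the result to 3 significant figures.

Using Graham's law: rate_H₂S/rate_SO₂ = √(M_SO₂/M_H₂S) = √(64.07/34.08) = √1.880 = 1.37.

1.37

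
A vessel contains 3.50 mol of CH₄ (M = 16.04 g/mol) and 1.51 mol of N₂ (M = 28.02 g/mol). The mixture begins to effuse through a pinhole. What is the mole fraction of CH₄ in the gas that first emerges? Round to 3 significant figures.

0.754

Rate_i ∝ x_i/√M_i (Graham's law weighted by mole fraction), so the effusate composition follows n_i/√M_i.
Mole fraction of CH₄ in the effusate = (n_CH₄/√M_CH₄) / (n_CH₄/√M_CH₄ + n_N₂/√M_N₂)
= (3.50/√16.04) / (3.50/√16.04 + 1.51/√28.02) = 0.8739/(0.8739 + 0.2853) = 0.754.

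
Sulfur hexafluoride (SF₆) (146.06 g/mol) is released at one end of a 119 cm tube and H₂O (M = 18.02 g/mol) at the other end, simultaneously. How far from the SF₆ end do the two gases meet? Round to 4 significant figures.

30.93 cm

Graham's law gives d_SF₆/d_H₂O = rate_SF₆/rate_H₂O = √(M_H₂O/M_SF₆) = √(18.02/146.06) = 0.3512.
With d_SF₆ + d_H₂O = 119 cm, d_H₂O = 119/(1 + 0.3512) = 88.07 cm.
d_SF₆ = 119 − 88.07 = 30.93 cm.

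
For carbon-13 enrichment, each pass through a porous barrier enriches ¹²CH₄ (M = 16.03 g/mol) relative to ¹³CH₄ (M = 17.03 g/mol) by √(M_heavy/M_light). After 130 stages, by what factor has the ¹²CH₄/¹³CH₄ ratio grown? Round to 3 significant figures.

51.1

Each stage multiplies the ratio by α = √(17.03/16.03), so after 130 stages the overall factor is α^130 = (17.03/16.03)^(130/2).
= 1.06238^65 = 51.1.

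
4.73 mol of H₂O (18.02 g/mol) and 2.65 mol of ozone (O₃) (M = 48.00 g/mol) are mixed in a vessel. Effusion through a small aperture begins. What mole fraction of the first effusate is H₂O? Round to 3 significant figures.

0.744

Effusion rate of each component ∝ n_i/√M_i (partial pressure × 1/√M).
x_H₂O(eff) = (n_H₂O/√M_H₂O) / (n_H₂O/√M_H₂O + n_O₃/√M_O₃)
= (4.73/√18.02) / (4.73/√18.02 + 2.65/√48.00) = 1.114/(1.114 + 0.3825) = 0.744.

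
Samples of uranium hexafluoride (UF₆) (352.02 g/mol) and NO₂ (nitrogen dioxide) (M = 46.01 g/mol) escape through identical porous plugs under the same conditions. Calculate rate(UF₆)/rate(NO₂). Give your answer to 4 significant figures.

0.3615

Graham's law gives rate_UF₆/rate_NO₂ = √(M_NO₂/M_UF₆) = √(46.01/352.02) = √0.1307 = 0.3615.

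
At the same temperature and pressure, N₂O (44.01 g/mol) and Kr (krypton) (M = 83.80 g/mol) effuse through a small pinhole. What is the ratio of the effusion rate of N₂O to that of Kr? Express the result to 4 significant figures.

Since effusion rate ∝ 1/√M, rate_N₂O/rate_Kr = √(M_Kr/M_N₂O) = √(83.80/44.01) = √1.904 = 1.380.

1.380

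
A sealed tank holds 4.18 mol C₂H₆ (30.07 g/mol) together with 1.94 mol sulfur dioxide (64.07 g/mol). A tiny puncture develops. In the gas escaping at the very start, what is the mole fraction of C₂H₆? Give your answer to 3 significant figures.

Effusion rate of each component ∝ n_i/√M_i (partial pressure × 1/√M).
x_C₂H₆(eff) = (n_C₂H₆/√M_C₂H₆) / (n_C₂H₆/√M_C₂H₆ + n_SO₂/√M_SO₂)
= (4.18/√30.07) / (4.18/√30.07 + 1.94/√64.07) = 0.7623/(0.7623 + 0.2424) = 0.759.

0.759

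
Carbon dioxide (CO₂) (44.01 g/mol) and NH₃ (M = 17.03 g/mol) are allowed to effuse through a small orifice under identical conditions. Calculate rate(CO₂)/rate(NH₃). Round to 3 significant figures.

From Graham's law, rate_CO₂/rate_NH₃ = √(M_NH₃/M_CO₂) = √(17.03/44.01) = √0.3870 = 0.622.

0.622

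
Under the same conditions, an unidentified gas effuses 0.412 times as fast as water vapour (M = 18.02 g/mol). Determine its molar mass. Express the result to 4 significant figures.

Graham's law gives rate_X/rate_H₂O = √(M_H₂O/M_X).
0.412 = √(18.02/M_X)
M_X = 18.02 / 0.412² = 18.02 / 0.1697 = 106.2 g/mol

106.2 g/mol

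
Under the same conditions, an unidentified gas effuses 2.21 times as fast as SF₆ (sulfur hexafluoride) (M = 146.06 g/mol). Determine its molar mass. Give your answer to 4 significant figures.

Graham's law gives rate_X/rate_SF₆ = √(M_SF₆/M_X).
2.21 = √(146.06/M_X)
M_X = 146.06 / 2.21² = 146.06 / 4.884 = 29.91 g/mol

29.91 g/mol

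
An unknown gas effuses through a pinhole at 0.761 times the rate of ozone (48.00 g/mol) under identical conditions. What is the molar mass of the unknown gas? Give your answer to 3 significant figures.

82.9 g/mol

From Graham's law, rate_X/rate_O₃ = √(M_O₃/M_X).
0.761 = √(48.00/M_X)
M_X = 48.00 / 0.761² = 48.00 / 0.5791 = 82.9 g/mol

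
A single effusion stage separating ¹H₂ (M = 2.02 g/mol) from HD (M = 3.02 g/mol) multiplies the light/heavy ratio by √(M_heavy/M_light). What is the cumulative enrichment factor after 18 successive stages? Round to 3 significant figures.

37.3

Overall factor = α^18 with α = √(3.02/2.02), i.e. (3.02/2.02)^(18/2).
= 1.49505^9 = 37.3.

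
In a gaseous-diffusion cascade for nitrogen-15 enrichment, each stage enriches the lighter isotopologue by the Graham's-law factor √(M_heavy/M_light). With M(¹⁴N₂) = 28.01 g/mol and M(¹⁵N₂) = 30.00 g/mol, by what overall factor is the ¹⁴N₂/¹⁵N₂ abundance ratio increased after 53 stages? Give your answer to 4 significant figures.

6.165

The single-stage factor is √(M_heavy/M_light), so 53 stages give [√(30.00/28.01)]^53 = (30.00/28.01)^(53/2).
= 1.07105^(53/2) = 6.165.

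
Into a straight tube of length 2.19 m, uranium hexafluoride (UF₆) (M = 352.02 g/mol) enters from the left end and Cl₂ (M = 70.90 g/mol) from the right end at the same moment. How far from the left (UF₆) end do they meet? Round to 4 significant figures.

0.6784 m

The fronts meet when d_UF₆ + d_Cl₂ = L with d_UF₆/d_Cl₂ = √(M_Cl₂/M_UF₆) (Graham's law). Here √(M_Cl₂/M_UF₆) = √(70.90/352.02) = 0.4488.
With d_UF₆ + d_Cl₂ = 2.19 m, d_Cl₂ = 2.19/(1 + 0.4488) = 1.512 m.
d_UF₆ = 2.19 − 1.512 = 0.6784 m.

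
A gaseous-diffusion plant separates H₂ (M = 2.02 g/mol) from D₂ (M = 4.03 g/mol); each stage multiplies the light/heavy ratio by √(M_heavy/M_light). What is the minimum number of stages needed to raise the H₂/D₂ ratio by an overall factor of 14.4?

8

With α = √(4.03/2.02) per stage, ln α = ½ ln(1.99505) = 0.3453.
Need α^N ≥ 14.4 ⇒ N ≥ ln(14.4) / ln α = 2.667 / 0.3453 = 7.72.
Rounding up, N = 8 stages.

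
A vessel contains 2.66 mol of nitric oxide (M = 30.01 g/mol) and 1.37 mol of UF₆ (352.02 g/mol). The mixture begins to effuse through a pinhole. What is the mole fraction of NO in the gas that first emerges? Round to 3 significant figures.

Effusion rate of each component ∝ n_i/√M_i (partial pressure × 1/√M).
x_NO(eff) = (n_NO/√M_NO) / (n_NO/√M_NO + n_UF₆/√M_UF₆)
= (2.66/√30.01) / (2.66/√30.01 + 1.37/√352.02) = 0.4856/(0.4856 + 0.07302) = 0.869.

0.869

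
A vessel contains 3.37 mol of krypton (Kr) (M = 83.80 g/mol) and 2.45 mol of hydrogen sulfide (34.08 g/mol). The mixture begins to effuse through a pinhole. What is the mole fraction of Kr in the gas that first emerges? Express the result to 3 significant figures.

0.467

Effusion rate of each component ∝ n_i/√M_i (partial pressure × 1/√M).
So x_Kr in the escaping gas = (n_Kr/√M_Kr) / Σ(n_i/√M_i)
= (3.37/√83.80) / (3.37/√83.80 + 2.45/√34.08) = 0.3681/(0.3681 + 0.4197) = 0.467.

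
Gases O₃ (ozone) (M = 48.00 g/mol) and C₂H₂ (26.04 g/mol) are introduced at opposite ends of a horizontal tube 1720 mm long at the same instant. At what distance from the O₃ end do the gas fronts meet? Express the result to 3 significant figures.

The fronts meet when d_O₃ + d_C₂H₂ = L with d_O₃/d_C₂H₂ = √(M_C₂H₂/M_O₃) (Graham's law). Here √(M_C₂H₂/M_O₃) = √(26.04/48.00) = 0.7365.
With d_O₃ + d_C₂H₂ = 1720 mm, d_C₂H₂ = 1720/(1 + 0.7365) = 990.5 mm.
d_O₃ = 1720 − 990.5 = 730 mm.

730 mm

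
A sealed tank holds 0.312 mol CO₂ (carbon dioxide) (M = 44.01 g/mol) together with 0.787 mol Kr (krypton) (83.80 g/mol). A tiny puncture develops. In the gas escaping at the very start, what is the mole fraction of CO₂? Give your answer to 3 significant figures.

0.354

The effusion rate of species i is ∝ p_i/√M_i ∝ n_i/√M_i.
Mole fraction of CO₂ in the effusate = (n_CO₂/√M_CO₂) / (n_CO₂/√M_CO₂ + n_Kr/√M_Kr)
= (0.312/√44.01) / (0.312/√44.01 + 0.787/√83.80) = 0.04703/(0.04703 + 0.08597) = 0.354.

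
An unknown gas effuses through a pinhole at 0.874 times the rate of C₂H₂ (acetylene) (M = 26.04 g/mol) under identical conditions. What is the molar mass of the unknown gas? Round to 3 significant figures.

34.1 g/mol

Graham's law gives rate_X/rate_C₂H₂ = √(M_C₂H₂/M_X).
0.874 = √(26.04/M_X)
M_X = 26.04 / 0.874² = 26.04 / 0.7639 = 34.1 g/mol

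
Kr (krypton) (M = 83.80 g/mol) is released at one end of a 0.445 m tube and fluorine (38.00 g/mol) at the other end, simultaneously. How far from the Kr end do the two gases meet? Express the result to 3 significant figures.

0.179 m

The fronts meet when d_Kr + d_F₂ = L with d_Kr/d_F₂ = √(M_F₂/M_Kr) (Graham's law). Here √(M_F₂/M_Kr) = √(38.00/83.80) = 0.6734.
With d_Kr + d_F₂ = 0.445 m, d_F₂ = 0.445/(1 + 0.6734) = 0.2659 m.
d_Kr = 0.445 − 0.2659 = 0.179 m.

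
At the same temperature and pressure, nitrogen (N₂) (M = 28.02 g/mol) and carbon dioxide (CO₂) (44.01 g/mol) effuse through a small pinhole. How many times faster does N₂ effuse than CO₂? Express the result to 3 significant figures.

Using Graham's law: rate_N₂/rate_CO₂ = √(M_CO₂/M_N₂) = √(44.01/28.02) = √1.571 = 1.25.

1.25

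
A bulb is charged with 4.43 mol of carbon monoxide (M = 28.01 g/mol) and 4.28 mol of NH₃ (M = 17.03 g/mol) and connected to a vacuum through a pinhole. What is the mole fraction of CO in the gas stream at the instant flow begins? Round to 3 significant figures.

0.447

Each component's effusion rate ∝ (its partial pressure)·(1/√M) ∝ n_i/√M_i.
Mole fraction of CO in the effusate = (n_CO/√M_CO) / (n_CO/√M_CO + n_NH₃/√M_NH₃)
= (4.43/√28.01) / (4.43/√28.01 + 4.28/√17.03) = 0.8370/(0.8370 + 1.037) = 0.447.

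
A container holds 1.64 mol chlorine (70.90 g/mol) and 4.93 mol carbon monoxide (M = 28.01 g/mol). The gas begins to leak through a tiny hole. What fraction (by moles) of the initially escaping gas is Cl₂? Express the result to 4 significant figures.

0.1729

The effusion rate of species i is ∝ p_i/√M_i ∝ n_i/√M_i.
x_Cl₂(eff) = (n_Cl₂/√M_Cl₂) / (n_Cl₂/√M_Cl₂ + n_CO/√M_CO)
= (1.64/√70.90) / (1.64/√70.90 + 4.93/√28.01) = 0.1948/(0.1948 + 0.9315) = 0.1729.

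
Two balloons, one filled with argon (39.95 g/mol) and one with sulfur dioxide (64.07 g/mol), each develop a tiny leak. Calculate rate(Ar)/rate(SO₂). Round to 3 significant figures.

From Graham's law, rate_Ar/rate_SO₂ = √(M_SO₂/M_Ar) = √(64.07/39.95) = √1.604 = 1.27.

1.27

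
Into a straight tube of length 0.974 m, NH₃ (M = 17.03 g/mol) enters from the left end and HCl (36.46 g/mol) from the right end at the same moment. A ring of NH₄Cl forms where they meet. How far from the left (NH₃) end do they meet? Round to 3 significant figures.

0.579 m

The fronts meet when d_NH₃ + d_HCl = L with d_NH₃/d_HCl = √(M_HCl/M_NH₃) (Graham's law). Here √(M_HCl/M_NH₃) = √(36.46/17.03) = 1.463.
With d_NH₃ + d_HCl = 0.974 m, d_HCl = 0.974/(1 + 1.463) = 0.3954 m.
d_NH₃ = 0.974 − 0.3954 = 0.579 m.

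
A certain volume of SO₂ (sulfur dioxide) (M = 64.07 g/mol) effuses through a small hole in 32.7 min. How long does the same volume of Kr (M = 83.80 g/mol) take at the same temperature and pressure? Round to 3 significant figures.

By Graham's law, t_Kr/t_SO₂ = √(M_Kr/M_SO₂) = √(83.80/64.07) = √1.308 = 1.144.
So the time for Kr is 32.7 × 1.144 = 37.4 min.

37.4 min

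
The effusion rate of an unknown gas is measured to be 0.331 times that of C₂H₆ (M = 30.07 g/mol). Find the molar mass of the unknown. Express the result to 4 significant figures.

274.5 g/mol

Since effusion rate ∝ 1/√M, rate_X/rate_C₂H₆ = √(M_C₂H₆/M_X).
0.331 = √(30.07/M_X)
M_X = 30.07 / 0.331² = 30.07 / 0.1096 = 274.5 g/mol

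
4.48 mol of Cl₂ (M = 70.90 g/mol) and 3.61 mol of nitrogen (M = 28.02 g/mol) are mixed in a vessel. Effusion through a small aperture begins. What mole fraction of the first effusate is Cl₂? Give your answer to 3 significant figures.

The effusion rate of species i is ∝ p_i/√M_i ∝ n_i/√M_i.
So x_Cl₂ in the escaping gas = (n_Cl₂/√M_Cl₂) / Σ(n_i/√M_i)
= (4.48/√70.90) / (4.48/√70.90 + 3.61/√28.02) = 0.5321/(0.5321 + 0.6820) = 0.438.

0.438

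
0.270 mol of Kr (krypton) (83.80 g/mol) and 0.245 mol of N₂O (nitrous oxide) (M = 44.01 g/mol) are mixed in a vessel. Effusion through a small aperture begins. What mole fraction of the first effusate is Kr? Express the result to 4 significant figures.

The effusion rate of species i is ∝ p_i/√M_i ∝ n_i/√M_i.
x_Kr(eff) = (n_Kr/√M_Kr) / (n_Kr/√M_Kr + n_N₂O/√M_N₂O)
= (0.270/√83.80) / (0.270/√83.80 + 0.245/√44.01) = 0.02949/(0.02949 + 0.03693) = 0.4440.

0.4440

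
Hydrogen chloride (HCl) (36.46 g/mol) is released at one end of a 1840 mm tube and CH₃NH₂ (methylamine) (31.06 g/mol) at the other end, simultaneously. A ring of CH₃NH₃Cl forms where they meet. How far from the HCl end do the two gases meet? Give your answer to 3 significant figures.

Distances travelled in equal time are proportional to diffusion rates, so d_HCl/d_CH₃NH₂ = √(M_CH₃NH₂/M_HCl) = √(31.06/36.46) = 0.9230.
With d_HCl + d_CH₃NH₂ = 1840 mm, d_CH₃NH₂ = 1840/(1 + 0.9230) = 956.8 mm.
d_HCl = 1840 − 956.8 = 883 mm.

883 mm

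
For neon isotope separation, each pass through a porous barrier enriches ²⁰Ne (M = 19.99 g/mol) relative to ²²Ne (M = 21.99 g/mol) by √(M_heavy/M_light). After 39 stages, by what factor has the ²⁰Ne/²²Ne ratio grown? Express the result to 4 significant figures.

6.420

Overall factor = α^39 with α = √(21.99/19.99), i.e. (21.99/19.99)^(39/2).
= 1.10005^(39/2) = 6.420.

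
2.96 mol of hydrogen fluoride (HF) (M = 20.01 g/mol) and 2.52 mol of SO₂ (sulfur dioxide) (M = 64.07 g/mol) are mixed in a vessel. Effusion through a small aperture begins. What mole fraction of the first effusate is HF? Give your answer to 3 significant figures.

0.678

Rate_i ∝ x_i/√M_i (Graham's law weighted by mole fraction), so the effusate composition follows n_i/√M_i.
Mole fraction of HF in the effusate = (n_HF/√M_HF) / (n_HF/√M_HF + n_SO₂/√M_SO₂)
= (2.96/√20.01) / (2.96/√20.01 + 2.52/√64.07) = 0.6617/(0.6617 + 0.3148) = 0.678.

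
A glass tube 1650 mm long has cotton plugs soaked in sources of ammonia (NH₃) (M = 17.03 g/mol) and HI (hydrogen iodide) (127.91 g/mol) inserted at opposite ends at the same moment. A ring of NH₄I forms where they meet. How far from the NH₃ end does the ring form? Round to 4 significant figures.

1209 mm

The fronts meet when d_NH₃ + d_HI = L with d_NH₃/d_HI = √(M_HI/M_NH₃) (Graham's law). Here √(M_HI/M_NH₃) = √(127.91/17.03) = 2.741.
With d_NH₃ + d_HI = 1650 mm, d_HI = 1650/(1 + 2.741) = 441.1 mm.
d_NH₃ = 1650 − 441.1 = 1209 mm.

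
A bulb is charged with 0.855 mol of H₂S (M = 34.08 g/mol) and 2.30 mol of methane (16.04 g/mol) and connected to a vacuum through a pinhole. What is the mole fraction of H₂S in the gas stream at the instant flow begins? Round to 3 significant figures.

Rate_i ∝ x_i/√M_i (Graham's law weighted by mole fraction), so the effusate composition follows n_i/√M_i.
So x_H₂S in the escaping gas = (n_H₂S/√M_H₂S) / Σ(n_i/√M_i)
= (0.855/√34.08) / (0.855/√34.08 + 2.30/√16.04) = 0.1465/(0.1465 + 0.5743) = 0.203.

0.203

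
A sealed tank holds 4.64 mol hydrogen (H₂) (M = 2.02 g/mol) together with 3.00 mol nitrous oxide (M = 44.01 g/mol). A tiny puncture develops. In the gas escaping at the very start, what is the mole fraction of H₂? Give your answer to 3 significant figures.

0.878

Rate_i ∝ x_i/√M_i (Graham's law weighted by mole fraction), so the effusate composition follows n_i/√M_i.
So x_H₂ in the escaping gas = (n_H₂/√M_H₂) / Σ(n_i/√M_i)
= (4.64/√2.02) / (4.64/√2.02 + 3.00/√44.01) = 3.265/(3.265 + 0.4522) = 0.878.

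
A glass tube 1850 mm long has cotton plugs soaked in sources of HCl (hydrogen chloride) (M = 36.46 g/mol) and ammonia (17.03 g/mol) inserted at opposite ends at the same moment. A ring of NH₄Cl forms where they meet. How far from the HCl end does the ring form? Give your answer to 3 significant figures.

751 mm

Distances travelled in equal time are proportional to diffusion rates, so d_HCl/d_NH₃ = √(M_NH₃/M_HCl) = √(17.03/36.46) = 0.6834.
With d_HCl + d_NH₃ = 1850 mm, d_NH₃ = 1850/(1 + 0.6834) = 1099 mm.
d_HCl = 1850 − 1099 = 751 mm.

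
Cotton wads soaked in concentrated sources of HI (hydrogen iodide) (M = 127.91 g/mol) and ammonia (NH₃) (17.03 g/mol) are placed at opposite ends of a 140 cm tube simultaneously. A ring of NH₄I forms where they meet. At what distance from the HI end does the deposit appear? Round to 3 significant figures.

The fronts meet when d_HI + d_NH₃ = L with d_HI/d_NH₃ = √(M_NH₃/M_HI) (Graham's law). Here √(M_NH₃/M_HI) = √(17.03/127.91) = 0.3649.
With d_HI + d_NH₃ = 140 cm, d_NH₃ = 140/(1 + 0.3649) = 102.6 cm.
d_HI = 140 − 102.6 = 37.4 cm.

37.4 cm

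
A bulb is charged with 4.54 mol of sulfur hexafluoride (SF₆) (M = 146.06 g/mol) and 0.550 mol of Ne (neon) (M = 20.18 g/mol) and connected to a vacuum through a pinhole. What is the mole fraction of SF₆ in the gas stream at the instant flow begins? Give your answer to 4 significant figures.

Each component's effusion rate ∝ (its partial pressure)·(1/√M) ∝ n_i/√M_i.
x_SF₆(eff) = (n_SF₆/√M_SF₆) / (n_SF₆/√M_SF₆ + n_Ne/√M_Ne)
= (4.54/√146.06) / (4.54/√146.06 + 0.550/√20.18) = 0.3757/(0.3757 + 0.1224) = 0.7542.

0.7542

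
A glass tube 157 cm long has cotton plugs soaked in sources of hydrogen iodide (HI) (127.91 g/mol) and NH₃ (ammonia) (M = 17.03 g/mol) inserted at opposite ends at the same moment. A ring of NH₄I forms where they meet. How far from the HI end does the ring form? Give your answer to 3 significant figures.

42.0 cm

Graham's law gives d_HI/d_NH₃ = rate_HI/rate_NH₃ = √(M_NH₃/M_HI) = √(17.03/127.91) = 0.3649.
With d_HI + d_NH₃ = 157 cm, d_NH₃ = 157/(1 + 0.3649) = 115.0 cm.
d_HI = 157 − 115.0 = 42.0 cm.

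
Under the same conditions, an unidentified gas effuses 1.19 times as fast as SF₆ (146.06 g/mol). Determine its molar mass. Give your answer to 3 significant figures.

103 g/mol

Graham's law gives rate_X/rate_SF₆ = √(M_SF₆/M_X).
1.19 = √(146.06/M_X)
M_X = 146.06 / 1.19² = 146.06 / 1.416 = 103 g/mol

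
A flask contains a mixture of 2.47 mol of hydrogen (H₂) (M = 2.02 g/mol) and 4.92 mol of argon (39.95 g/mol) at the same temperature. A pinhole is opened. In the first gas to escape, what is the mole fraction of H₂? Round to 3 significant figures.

0.691

Effusion rate of each component ∝ n_i/√M_i (partial pressure × 1/√M).
x_H₂(eff) = (n_H₂/√M_H₂) / (n_H₂/√M_H₂ + n_Ar/√M_Ar)
= (2.47/√2.02) / (2.47/√2.02 + 4.92/√39.95) = 1.738/(1.738 + 0.7784) = 0.691.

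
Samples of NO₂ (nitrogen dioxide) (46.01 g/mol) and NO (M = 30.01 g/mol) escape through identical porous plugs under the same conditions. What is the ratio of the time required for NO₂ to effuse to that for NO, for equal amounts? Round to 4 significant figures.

By Graham's law, t_NO₂/t_NO = √(M_NO₂/M_NO) = √(46.01/30.01) = √1.533 = 1.238.

1.238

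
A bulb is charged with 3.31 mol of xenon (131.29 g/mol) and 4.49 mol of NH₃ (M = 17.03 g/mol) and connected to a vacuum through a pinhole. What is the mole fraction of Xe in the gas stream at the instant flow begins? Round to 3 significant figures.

The effusion rate of species i is ∝ p_i/√M_i ∝ n_i/√M_i.
x_Xe(eff) = (n_Xe/√M_Xe) / (n_Xe/√M_Xe + n_NH₃/√M_NH₃)
= (3.31/√131.29) / (3.31/√131.29 + 4.49/√17.03) = 0.2889/(0.2889 + 1.088) = 0.210.

0.210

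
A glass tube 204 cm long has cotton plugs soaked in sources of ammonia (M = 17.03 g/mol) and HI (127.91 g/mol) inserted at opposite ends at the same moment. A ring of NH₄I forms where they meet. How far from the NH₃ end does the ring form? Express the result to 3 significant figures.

149 cm

In equal time, each gas travels a distance ∝ its rate ∝ 1/√M, so d_NH₃/d_HI = √(M_HI/M_NH₃) = √(127.91/17.03) = 2.741.
With d_NH₃ + d_HI = 204 cm, d_HI = 204/(1 + 2.741) = 54.54 cm.
d_NH₃ = 204 − 54.54 = 149 cm.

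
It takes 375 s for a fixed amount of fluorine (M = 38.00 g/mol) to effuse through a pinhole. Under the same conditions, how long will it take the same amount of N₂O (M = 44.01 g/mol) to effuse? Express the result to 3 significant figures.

404 s

Using Graham's law: t_N₂O/t_F₂ = √(M_N₂O/M_F₂) = √(44.01/38.00) = √1.158 = 1.076.
So the time for N₂O is 375 × 1.076 = 404 s.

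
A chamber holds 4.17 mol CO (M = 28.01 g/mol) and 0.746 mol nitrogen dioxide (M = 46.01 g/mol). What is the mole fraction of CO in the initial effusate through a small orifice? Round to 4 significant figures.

0.8775

The effusion rate of species i is ∝ p_i/√M_i ∝ n_i/√M_i.
x_CO(eff) = (n_CO/√M_CO) / (n_CO/√M_CO + n_NO₂/√M_NO₂)
= (4.17/√28.01) / (4.17/√28.01 + 0.746/√46.01) = 0.7879/(0.7879 + 0.1100) = 0.8775.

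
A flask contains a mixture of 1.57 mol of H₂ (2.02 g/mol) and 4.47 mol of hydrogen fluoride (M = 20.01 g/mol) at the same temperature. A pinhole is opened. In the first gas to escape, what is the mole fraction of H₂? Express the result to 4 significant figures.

0.5250

Each component's effusion rate ∝ (its partial pressure)·(1/√M) ∝ n_i/√M_i.
x_H₂(eff) = (n_H₂/√M_H₂) / (n_H₂/√M_H₂ + n_HF/√M_HF)
= (1.57/√2.02) / (1.57/√2.02 + 4.47/√20.01) = 1.105/(1.105 + 0.9993) = 0.5250.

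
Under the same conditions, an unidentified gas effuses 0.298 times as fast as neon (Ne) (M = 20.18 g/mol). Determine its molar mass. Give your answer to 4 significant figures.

Since effusion rate ∝ 1/√M, rate_X/rate_Ne = √(M_Ne/M_X).
0.298 = √(20.18/M_X)
M_X = 20.18 / 0.298² = 20.18 / 0.08880 = 227.2 g/mol

227.2 g/mol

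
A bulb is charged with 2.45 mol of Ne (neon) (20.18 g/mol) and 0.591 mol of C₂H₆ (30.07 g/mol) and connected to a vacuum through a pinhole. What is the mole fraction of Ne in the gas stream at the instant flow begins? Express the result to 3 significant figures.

Each component's effusion rate ∝ (its partial pressure)·(1/√M) ∝ n_i/√M_i.
x_Ne(eff) = (n_Ne/√M_Ne) / (n_Ne/√M_Ne + n_C₂H₆/√M_C₂H₆)
= (2.45/√20.18) / (2.45/√20.18 + 0.591/√30.07) = 0.5454/(0.5454 + 0.1078) = 0.835.

0.835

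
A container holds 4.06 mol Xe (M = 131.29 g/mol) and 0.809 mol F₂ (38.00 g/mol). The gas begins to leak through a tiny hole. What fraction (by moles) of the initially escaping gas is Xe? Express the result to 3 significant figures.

0.730

The effusion rate of species i is ∝ p_i/√M_i ∝ n_i/√M_i.
Mole fraction of Xe in the effusate = (n_Xe/√M_Xe) / (n_Xe/√M_Xe + n_F₂/√M_F₂)
= (4.06/√131.29) / (4.06/√131.29 + 0.809/√38.00) = 0.3543/(0.3543 + 0.1312) = 0.730.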